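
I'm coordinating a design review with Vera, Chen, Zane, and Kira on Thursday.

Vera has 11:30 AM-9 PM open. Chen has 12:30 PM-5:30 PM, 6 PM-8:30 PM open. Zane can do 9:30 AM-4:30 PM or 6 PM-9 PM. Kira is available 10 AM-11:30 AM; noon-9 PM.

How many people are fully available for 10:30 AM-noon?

Zane can make the full 10:30-12:00 slot — that's 1.

1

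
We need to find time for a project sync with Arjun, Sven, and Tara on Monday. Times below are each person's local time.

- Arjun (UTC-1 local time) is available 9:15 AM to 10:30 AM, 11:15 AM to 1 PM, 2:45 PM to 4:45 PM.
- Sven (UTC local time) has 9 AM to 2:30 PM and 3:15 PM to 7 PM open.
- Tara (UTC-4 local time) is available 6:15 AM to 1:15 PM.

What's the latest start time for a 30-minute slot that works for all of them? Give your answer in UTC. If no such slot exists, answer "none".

16:45

Arjun in UTC: 10:15-11:30, 12:15-14:00, 15:45-17:45 (add 1h to convert from UTC-1).
Sven in UTC: 09:00-14:30, 15:15-19:00.
Tara in UTC: 10:15-17:15 (add 4h to convert from UTC-4).
Arjun ∩ Sven: 10:15-11:30, 12:15-14:00, 15:45-17:45.
Arjun ∩ Sven ∩ Tara: 10:15-11:30, 12:15-14:00, 15:45-17:15.
Those are the intersection windows.
The last common window of at least 30 minutes is 15:45-17:15; a 30-minute meeting can start as late as 16:45 and still end by 17:15.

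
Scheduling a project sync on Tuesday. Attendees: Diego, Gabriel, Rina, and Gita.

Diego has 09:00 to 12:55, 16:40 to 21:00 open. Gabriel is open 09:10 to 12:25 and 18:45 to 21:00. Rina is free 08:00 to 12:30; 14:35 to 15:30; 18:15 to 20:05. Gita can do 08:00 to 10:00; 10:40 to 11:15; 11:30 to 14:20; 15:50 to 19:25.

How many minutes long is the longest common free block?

Diego ∩ Gabriel: 09:10-12:25, 18:45-21:00.
Diego ∩ Gabriel ∩ Rina: 09:10-12:25, 18:45-20:05.
Diego ∩ Gabriel ∩ Rina ∩ Gita: 09:10-10:00, 10:40-11:15, 11:30-12:25, 18:45-19:25.
The longest is 11:30-12:25 at 55 minutes.

55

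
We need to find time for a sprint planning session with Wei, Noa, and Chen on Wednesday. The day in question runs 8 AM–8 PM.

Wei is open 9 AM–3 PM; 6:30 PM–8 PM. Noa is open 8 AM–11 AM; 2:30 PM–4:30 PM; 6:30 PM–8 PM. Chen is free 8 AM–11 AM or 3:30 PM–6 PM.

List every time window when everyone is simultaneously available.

09:00-11:00

Wei ∩ Noa: 09:00-11:00, 14:30-15:00, 18:30-20:00.
Wei ∩ Noa ∩ Chen: 09:00-11:00.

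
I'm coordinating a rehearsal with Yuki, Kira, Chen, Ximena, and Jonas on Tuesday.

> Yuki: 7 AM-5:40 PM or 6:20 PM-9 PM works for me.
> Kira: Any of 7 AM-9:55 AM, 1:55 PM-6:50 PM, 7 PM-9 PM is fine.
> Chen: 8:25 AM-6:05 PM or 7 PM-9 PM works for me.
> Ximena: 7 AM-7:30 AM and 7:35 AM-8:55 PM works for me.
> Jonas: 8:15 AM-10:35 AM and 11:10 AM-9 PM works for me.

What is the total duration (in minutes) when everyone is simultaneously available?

Yuki ∩ Kira: 07:00-09:55, 13:55-17:40, 18:20-18:50, 19:00-21:00.
Yuki ∩ Kira ∩ Chen: 08:25-09:55, 13:55-17:40, 19:00-21:00.
Yuki ∩ Kira ∩ Chen ∩ Ximena: 08:25-09:55, 13:55-17:40, 19:00-20:55.
Yuki ∩ Kira ∩ Chen ∩ Ximena ∩ Jonas: 08:25-09:55, 13:55-17:40, 19:00-20:55.
Summing the common windows: 90 + 225 + 115 = 430 minutes.

430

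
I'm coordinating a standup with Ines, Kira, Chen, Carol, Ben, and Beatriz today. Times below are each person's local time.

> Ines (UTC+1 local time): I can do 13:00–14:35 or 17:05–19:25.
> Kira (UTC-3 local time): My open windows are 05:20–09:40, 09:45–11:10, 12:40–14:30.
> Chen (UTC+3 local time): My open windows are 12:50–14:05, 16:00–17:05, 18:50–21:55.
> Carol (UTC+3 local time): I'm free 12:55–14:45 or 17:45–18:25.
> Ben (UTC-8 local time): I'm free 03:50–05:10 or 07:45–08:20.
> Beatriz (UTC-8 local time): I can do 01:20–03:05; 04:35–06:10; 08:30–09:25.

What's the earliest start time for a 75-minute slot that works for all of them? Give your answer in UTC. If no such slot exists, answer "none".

Ines in UTC: 12:00-13:35, 16:05-18:25 (subtract 1h to convert from UTC+1).
Kira in UTC: 08:20-12:40, 12:45-14:10, 15:40-17:30 (add 3h to convert from UTC-3).
Chen in UTC: 09:50-11:05, 13:00-14:05, 15:50-18:55 (subtract 3h to convert from UTC+3).
Carol in UTC: 09:55-11:45, 14:45-15:25 (subtract 3h to convert from UTC+3).
Ben in UTC: 11:50-13:10, 15:45-16:20 (add 8h to convert from UTC-8).
Beatriz in UTC: 09:20-11:05, 12:35-14:10, 16:30-17:25 (add 8h to convert from UTC-8).
Ines ∩ Kira: 12:00-12:40, 12:45-13:35, 16:05-17:30.
Ines ∩ Kira ∩ Chen: 13:00-13:35, 16:05-17:30.
Ines ∩ Kira ∩ Chen ∩ Carol: ∅.
Ines ∩ Kira ∩ Chen ∩ Carol ∩ Ben: ∅.
Ines ∩ Kira ∩ Chen ∩ Carol ∩ Ben ∩ Beatriz: ∅.
There is no time when everyone is free.
No common window is at least 75 minutes long.

none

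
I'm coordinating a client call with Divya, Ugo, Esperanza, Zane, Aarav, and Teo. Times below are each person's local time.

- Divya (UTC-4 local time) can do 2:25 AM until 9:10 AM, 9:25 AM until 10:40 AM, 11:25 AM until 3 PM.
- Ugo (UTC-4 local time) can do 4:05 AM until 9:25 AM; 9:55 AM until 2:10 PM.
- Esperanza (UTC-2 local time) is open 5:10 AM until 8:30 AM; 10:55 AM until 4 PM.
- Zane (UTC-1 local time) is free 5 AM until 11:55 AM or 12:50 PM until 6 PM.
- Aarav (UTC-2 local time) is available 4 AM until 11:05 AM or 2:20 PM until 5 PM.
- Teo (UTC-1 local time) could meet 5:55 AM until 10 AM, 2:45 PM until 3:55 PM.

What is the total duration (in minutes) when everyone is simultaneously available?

Divya in UTC: 06:25-13:10, 13:25-14:40, 15:25-19:00 (add 4h to convert from UTC-4).
Ugo in UTC: 08:05-13:25, 13:55-18:10 (add 4h to convert from UTC-4).
Esperanza in UTC: 07:10-10:30, 12:55-18:00 (add 2h to convert from UTC-2).
Zane in UTC: 06:00-12:55, 13:50-19:00 (add 1h to convert from UTC-1).
Aarav in UTC: 06:00-13:05, 16:20-19:00 (add 2h to convert from UTC-2).
Teo in UTC: 06:55-11:00, 15:45-16:55 (add 1h to convert from UTC-1).
Divya ∩ Ugo: 08:05-13:10, 13:55-14:40, 15:25-18:10.
Divya ∩ Ugo ∩ Esperanza: 08:05-10:30, 12:55-13:10, 13:55-14:40, 15:25-18:00.
Divya ∩ Ugo ∩ Esperanza ∩ Zane: 08:05-10:30, 13:55-14:40, 15:25-18:00.
Divya ∩ Ugo ∩ Esperanza ∩ Zane ∩ Aarav: 08:05-10:30, 16:20-18:00.
Divya ∩ Ugo ∩ Esperanza ∩ Zane ∩ Aarav ∩ Teo: 08:05-10:30, 16:20-16:55.
Those are the intersection windows.
Summing the common windows: 145 + 35 = 180 minutes.

180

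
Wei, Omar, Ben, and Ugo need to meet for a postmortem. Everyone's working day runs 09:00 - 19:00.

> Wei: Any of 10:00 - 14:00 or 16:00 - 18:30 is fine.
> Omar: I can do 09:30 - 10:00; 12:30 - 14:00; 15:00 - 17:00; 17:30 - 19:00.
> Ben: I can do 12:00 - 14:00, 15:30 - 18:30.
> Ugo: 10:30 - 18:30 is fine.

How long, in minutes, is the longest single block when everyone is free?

Wei ∩ Omar: 12:30-14:00, 16:00-17:00, 17:30-18:30.
Wei ∩ Omar ∩ Ben: 12:30-14:00, 16:00-17:00, 17:30-18:30.
Wei ∩ Omar ∩ Ben ∩ Ugo: 12:30-14:00, 16:00-17:00, 17:30-18:30.
The longest is 12:30-14:00 at 90 minutes.

90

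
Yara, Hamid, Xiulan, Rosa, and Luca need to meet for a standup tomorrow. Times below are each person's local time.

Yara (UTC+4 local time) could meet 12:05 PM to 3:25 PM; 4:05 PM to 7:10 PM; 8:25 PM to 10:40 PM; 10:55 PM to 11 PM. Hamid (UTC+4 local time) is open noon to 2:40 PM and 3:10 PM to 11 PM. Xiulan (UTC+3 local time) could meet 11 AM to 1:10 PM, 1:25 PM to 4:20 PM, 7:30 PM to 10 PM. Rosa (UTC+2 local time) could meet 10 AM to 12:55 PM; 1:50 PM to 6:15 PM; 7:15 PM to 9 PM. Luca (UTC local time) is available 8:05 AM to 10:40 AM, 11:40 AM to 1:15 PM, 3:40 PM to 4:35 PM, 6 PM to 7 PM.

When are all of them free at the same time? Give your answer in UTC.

08:05-10:10, 10:25-10:40, 12:05-13:15, 18:00-18:40, 18:55-19:00

Yara in UTC: 08:05-11:25, 12:05-15:10, 16:25-18:40, 18:55-19:00 (subtract 4h to convert from UTC+4).
Hamid in UTC: 08:00-10:40, 11:10-19:00 (subtract 4h to convert from UTC+4).
Xiulan in UTC: 08:00-10:10, 10:25-13:20, 16:30-19:00 (subtract 3h to convert from UTC+3).
Rosa in UTC: 08:00-10:55, 11:50-16:15, 17:15-19:00 (subtract 2h to convert from UTC+2).
Luca in UTC: 08:05-10:40, 11:40-13:15, 15:40-16:35, 18:00-19:00.
Yara ∩ Hamid: 08:05-10:40, 11:10-11:25, 12:05-15:10, 16:25-18:40, 18:55-19:00.
Yara ∩ Hamid ∩ Xiulan: 08:05-10:10, 10:25-10:40, 11:10-11:25, 12:05-13:20, 16:30-18:40, 18:55-19:00.
Yara ∩ Hamid ∩ Xiulan ∩ Rosa: 08:05-10:10, 10:25-10:40, 12:05-13:20, 17:15-18:40, 18:55-19:00.
Yara ∩ Hamid ∩ Xiulan ∩ Rosa ∩ Luca: 08:05-10:10, 10:25-10:40, 12:05-13:15, 18:00-18:40, 18:55-19:00.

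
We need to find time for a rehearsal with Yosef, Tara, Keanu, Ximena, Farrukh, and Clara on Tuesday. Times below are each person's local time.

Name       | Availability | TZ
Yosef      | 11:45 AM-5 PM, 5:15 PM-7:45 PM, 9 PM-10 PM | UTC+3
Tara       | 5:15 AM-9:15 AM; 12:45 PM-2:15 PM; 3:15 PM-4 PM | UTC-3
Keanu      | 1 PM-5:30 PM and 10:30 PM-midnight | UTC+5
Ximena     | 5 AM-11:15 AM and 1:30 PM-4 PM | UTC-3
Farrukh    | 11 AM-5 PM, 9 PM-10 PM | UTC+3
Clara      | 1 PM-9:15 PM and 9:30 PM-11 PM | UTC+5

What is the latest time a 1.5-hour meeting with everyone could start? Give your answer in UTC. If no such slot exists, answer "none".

10:45

Yosef in UTC: 08:45-14:00, 14:15-16:45, 18:00-19:00 (subtract 3h to convert from UTC+3).
Tara in UTC: 08:15-12:15, 15:45-17:15, 18:15-19:00 (add 3h to convert from UTC-3).
Keanu in UTC: 08:00-12:30, 17:30-19:00 (subtract 5h to convert from UTC+5).
Ximena in UTC: 08:00-14:15, 16:30-19:00 (add 3h to convert from UTC-3).
Farrukh in UTC: 08:00-14:00, 18:00-19:00 (subtract 3h to convert from UTC+3).
Clara in UTC: 08:00-16:15, 16:30-18:00 (subtract 5h to convert from UTC+5).
Yosef ∩ Tara: 08:45-12:15, 15:45-16:45, 18:15-19:00.
Yosef ∩ Tara ∩ Keanu: 08:45-12:15, 18:15-19:00.
Yosef ∩ Tara ∩ Keanu ∩ Ximena: 08:45-12:15, 18:15-19:00.
Yosef ∩ Tara ∩ Keanu ∩ Ximena ∩ Farrukh: 08:45-12:15, 18:15-19:00.
Yosef ∩ Tara ∩ Keanu ∩ Ximena ∩ Farrukh ∩ Clara: 08:45-12:15.
Those are the intersection windows.
The last common window of at least 90 minutes is 08:45-12:15; a 90-minute meeting can start as late as 10:45 and still end by 12:15.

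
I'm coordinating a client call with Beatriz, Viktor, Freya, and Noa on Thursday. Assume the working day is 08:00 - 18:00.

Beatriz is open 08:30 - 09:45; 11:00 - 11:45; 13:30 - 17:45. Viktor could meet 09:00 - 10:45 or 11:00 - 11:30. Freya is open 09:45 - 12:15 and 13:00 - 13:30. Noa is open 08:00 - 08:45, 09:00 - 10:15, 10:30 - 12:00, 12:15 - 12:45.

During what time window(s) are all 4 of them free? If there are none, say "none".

Beatriz ∩ Viktor: 09:00-09:45, 11:00-11:30.
Beatriz ∩ Viktor ∩ Freya: 11:00-11:30.
Beatriz ∩ Viktor ∩ Freya ∩ Noa: 11:00-11:30.

11:00-11:30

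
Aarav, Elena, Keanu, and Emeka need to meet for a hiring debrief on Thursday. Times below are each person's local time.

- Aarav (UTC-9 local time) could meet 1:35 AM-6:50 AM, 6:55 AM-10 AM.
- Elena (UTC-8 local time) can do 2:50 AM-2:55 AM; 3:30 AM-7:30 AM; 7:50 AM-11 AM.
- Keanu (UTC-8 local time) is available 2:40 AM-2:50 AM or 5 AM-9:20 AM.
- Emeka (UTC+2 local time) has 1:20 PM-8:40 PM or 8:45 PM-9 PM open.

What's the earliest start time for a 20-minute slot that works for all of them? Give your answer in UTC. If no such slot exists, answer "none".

13:00

Aarav in UTC: 10:35-15:50, 15:55-19:00 (add 9h to convert from UTC-9).
Elena in UTC: 10:50-10:55, 11:30-15:30, 15:50-19:00 (add 8h to convert from UTC-8).
Keanu in UTC: 10:40-10:50, 13:00-17:20 (add 8h to convert from UTC-8).
Emeka in UTC: 11:20-18:40, 18:45-19:00 (subtract 2h to convert from UTC+2).
Aarav ∩ Elena: 10:50-10:55, 11:30-15:30, 15:55-19:00.
Aarav ∩ Elena ∩ Keanu: 13:00-15:30, 15:55-17:20.
Aarav ∩ Elena ∩ Keanu ∩ Emeka: 13:00-15:30, 15:55-17:20.
The first common window of at least 20 minutes is 13:00-15:30, so the earliest start is 13:00.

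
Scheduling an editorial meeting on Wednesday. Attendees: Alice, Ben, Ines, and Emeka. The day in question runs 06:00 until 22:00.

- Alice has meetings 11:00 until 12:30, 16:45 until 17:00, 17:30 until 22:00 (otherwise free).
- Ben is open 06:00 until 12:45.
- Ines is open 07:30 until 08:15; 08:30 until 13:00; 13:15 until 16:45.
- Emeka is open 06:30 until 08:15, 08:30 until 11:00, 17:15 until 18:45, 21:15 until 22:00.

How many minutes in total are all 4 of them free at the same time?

Alice free: 06:00-11:00, 12:30-16:45, 17:00-17:30 (invert busy blocks within the working day).
Ben free: 06:00-12:45.
Ines free: 07:30-08:15, 08:30-13:00, 13:15-16:45.
Emeka free: 06:30-08:15, 08:30-11:00, 17:15-18:45, 21:15-22:00.
Alice ∩ Ben: 06:00-11:00, 12:30-12:45.
Alice ∩ Ben ∩ Ines: 07:30-08:15, 08:30-11:00, 12:30-12:45.
Alice ∩ Ben ∩ Ines ∩ Emeka: 07:30-08:15, 08:30-11:00.
Those are the intersection windows.
Summing the common windows: 45 + 150 = 195 minutes.

195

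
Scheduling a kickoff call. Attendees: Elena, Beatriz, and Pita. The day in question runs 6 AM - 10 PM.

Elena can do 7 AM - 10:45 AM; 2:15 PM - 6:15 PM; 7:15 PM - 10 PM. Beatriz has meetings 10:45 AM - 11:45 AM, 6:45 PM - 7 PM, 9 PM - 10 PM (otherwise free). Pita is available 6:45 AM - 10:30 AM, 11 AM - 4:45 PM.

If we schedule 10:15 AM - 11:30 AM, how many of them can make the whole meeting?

0

Elena free: 07:00-10:45, 14:15-18:15, 19:15-22:00.
Beatriz free: 06:00-10:45, 11:45-18:45, 19:00-21:00 (invert busy blocks within the working day).
Pita free: 06:45-10:30, 11:00-16:45.
nobody can make the full 10:15-11:30 slot — that's 0.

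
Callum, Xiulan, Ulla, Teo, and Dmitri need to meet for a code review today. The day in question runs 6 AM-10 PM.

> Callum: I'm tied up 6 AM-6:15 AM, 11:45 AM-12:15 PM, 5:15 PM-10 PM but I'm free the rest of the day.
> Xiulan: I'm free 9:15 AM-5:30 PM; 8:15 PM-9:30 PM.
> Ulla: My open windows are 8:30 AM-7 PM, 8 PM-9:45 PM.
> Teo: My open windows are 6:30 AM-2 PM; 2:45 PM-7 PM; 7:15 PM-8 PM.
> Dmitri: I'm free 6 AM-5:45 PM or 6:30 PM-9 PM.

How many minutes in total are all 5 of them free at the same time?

405

Callum free: 06:15-11:45, 12:15-17:15 (invert busy blocks within the working day).
Xiulan free: 09:15-17:30, 20:15-21:30.
Ulla free: 08:30-19:00, 20:00-21:45.
Teo free: 06:30-14:00, 14:45-19:00, 19:15-20:00.
Dmitri free: 06:00-17:45, 18:30-21:00.
Callum ∩ Xiulan: 09:15-11:45, 12:15-17:15.
Callum ∩ Xiulan ∩ Ulla: 09:15-11:45, 12:15-17:15.
Callum ∩ Xiulan ∩ Ulla ∩ Teo: 09:15-11:45, 12:15-14:00, 14:45-17:15.
Callum ∩ Xiulan ∩ Ulla ∩ Teo ∩ Dmitri: 09:15-11:45, 12:15-14:00, 14:45-17:15.
Summing the common windows: 150 + 105 + 150 = 405 minutes.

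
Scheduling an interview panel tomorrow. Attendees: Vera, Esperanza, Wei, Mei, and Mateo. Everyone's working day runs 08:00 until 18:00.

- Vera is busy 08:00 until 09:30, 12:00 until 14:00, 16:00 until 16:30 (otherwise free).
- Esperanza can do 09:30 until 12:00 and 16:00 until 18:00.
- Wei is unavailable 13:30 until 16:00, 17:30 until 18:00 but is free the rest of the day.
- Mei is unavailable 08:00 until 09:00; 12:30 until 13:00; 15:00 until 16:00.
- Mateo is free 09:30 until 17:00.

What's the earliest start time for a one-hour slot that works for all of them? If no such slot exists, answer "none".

09:30

Vera free: 09:30-12:00, 14:00-16:00, 16:30-18:00 (invert busy blocks within the working day).
Esperanza free: 09:30-12:00, 16:00-18:00.
Wei free: 08:00-13:30, 16:00-17:30 (invert busy blocks within the working day).
Mei free: 09:00-12:30, 13:00-15:00, 16:00-18:00 (invert busy blocks within the working day).
Mateo free: 09:30-17:00.
Vera ∩ Esperanza: 09:30-12:00, 16:30-18:00.
Vera ∩ Esperanza ∩ Wei: 09:30-12:00, 16:30-17:30.
Vera ∩ Esperanza ∩ Wei ∩ Mei: 09:30-12:00, 16:30-17:30.
Vera ∩ Esperanza ∩ Wei ∩ Mei ∩ Mateo: 09:30-12:00, 16:30-17:00.
So the common availability across everyone is 09:30-12:00, 16:30-17:00.
The first common window of at least 60 minutes is 09:30-12:00, so the earliest start is 09:30.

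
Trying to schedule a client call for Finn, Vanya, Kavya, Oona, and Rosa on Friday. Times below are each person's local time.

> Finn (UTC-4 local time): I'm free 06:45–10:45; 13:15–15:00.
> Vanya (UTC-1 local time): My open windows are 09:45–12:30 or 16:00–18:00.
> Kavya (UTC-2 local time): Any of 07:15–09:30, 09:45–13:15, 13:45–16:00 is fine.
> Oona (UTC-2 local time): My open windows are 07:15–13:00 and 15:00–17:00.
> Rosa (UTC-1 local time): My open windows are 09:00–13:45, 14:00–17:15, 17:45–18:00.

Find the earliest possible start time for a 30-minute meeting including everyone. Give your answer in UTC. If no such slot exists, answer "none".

10:45

Finn in UTC: 10:45-14:45, 17:15-19:00 (add 4h to convert from UTC-4).
Vanya in UTC: 10:45-13:30, 17:00-19:00 (add 1h to convert from UTC-1).
Kavya in UTC: 09:15-11:30, 11:45-15:15, 15:45-18:00 (add 2h to convert from UTC-2).
Oona in UTC: 09:15-15:00, 17:00-19:00 (add 2h to convert from UTC-2).
Rosa in UTC: 10:00-14:45, 15:00-18:15, 18:45-19:00 (add 1h to convert from UTC-1).
Finn ∩ Vanya: 10:45-13:30, 17:15-19:00.
Finn ∩ Vanya ∩ Kavya: 10:45-11:30, 11:45-13:30, 17:15-18:00.
Finn ∩ Vanya ∩ Kavya ∩ Oona: 10:45-11:30, 11:45-13:30, 17:15-18:00.
Finn ∩ Vanya ∩ Kavya ∩ Oona ∩ Rosa: 10:45-11:30, 11:45-13:30, 17:15-18:00.
The first common window of at least 30 minutes is 10:45-11:30, so the earliest start is 10:45.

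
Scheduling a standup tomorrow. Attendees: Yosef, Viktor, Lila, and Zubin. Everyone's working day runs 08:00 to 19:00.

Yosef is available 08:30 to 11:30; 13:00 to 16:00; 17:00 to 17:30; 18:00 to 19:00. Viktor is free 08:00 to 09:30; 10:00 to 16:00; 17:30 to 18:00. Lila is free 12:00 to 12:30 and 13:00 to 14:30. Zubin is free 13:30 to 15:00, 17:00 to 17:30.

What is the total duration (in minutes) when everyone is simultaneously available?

Yosef ∩ Viktor: 08:30-09:30, 10:00-11:30, 13:00-16:00.
Yosef ∩ Viktor ∩ Lila: 13:00-14:30.
Yosef ∩ Viktor ∩ Lila ∩ Zubin: 13:30-14:30.
That's a single block of 60 minutes.

60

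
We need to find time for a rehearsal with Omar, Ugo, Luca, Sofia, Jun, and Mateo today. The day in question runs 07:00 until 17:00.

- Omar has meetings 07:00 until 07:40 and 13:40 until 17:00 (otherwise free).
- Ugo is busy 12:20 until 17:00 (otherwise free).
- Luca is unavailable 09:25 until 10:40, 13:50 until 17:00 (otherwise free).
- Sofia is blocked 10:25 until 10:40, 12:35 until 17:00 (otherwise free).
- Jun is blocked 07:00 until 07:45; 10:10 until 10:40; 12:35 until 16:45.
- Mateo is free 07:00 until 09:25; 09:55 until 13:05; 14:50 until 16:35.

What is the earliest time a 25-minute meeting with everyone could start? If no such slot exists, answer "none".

07:45

Omar free: 07:40-13:40 (invert busy blocks within the working day).
Ugo free: 07:00-12:20 (invert busy blocks within the working day).
Luca free: 07:00-09:25, 10:40-13:50 (invert busy blocks within the working day).
Sofia free: 07:00-10:25, 10:40-12:35 (invert busy blocks within the working day).
Jun free: 07:45-10:10, 10:40-12:35, 16:45-17:00 (invert busy blocks within the working day).
Mateo free: 07:00-09:25, 09:55-13:05, 14:50-16:35.
Omar ∩ Ugo: 07:40-12:20.
Omar ∩ Ugo ∩ Luca: 07:40-09:25, 10:40-12:20.
Omar ∩ Ugo ∩ Luca ∩ Sofia: 07:40-09:25, 10:40-12:20.
Omar ∩ Ugo ∩ Luca ∩ Sofia ∩ Jun: 07:45-09:25, 10:40-12:20.
Omar ∩ Ugo ∩ Luca ∩ Sofia ∩ Jun ∩ Mateo: 07:45-09:25, 10:40-12:20.
The first common window of at least 25 minutes is 07:45-09:25, so the earliest start is 07:45.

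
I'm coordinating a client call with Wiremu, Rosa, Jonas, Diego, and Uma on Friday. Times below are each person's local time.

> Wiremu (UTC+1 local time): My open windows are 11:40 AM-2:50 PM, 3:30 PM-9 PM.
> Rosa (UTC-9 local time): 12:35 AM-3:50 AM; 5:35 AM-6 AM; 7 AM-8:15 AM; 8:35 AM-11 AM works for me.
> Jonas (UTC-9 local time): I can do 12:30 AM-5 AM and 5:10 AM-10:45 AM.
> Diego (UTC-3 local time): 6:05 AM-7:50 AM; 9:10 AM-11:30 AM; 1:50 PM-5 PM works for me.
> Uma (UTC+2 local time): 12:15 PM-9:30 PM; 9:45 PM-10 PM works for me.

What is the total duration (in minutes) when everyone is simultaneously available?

Wiremu in UTC: 10:40-13:50, 14:30-20:00 (subtract 1h to convert from UTC+1).
Rosa in UTC: 09:35-12:50, 14:35-15:00, 16:00-17:15, 17:35-20:00 (add 9h to convert from UTC-9).
Jonas in UTC: 09:30-14:00, 14:10-19:45 (add 9h to convert from UTC-9).
Diego in UTC: 09:05-10:50, 12:10-14:30, 16:50-20:00 (add 3h to convert from UTC-3).
Uma in UTC: 10:15-19:30, 19:45-20:00 (subtract 2h to convert from UTC+2).
Wiremu ∩ Rosa: 10:40-12:50, 14:35-15:00, 16:00-17:15, 17:35-20:00.
Wiremu ∩ Rosa ∩ Jonas: 10:40-12:50, 14:35-15:00, 16:00-17:15, 17:35-19:45.
Wiremu ∩ Rosa ∩ Jonas ∩ Diego: 10:40-10:50, 12:10-12:50, 16:50-17:15, 17:35-19:45.
Wiremu ∩ Rosa ∩ Jonas ∩ Diego ∩ Uma: 10:40-10:50, 12:10-12:50, 16:50-17:15, 17:35-19:30.
So the common availability across everyone is 10:40-10:50, 12:10-12:50, 16:50-17:15, 17:35-19:30.
Summing the common windows: 10 + 40 + 25 + 115 = 190 minutes.

190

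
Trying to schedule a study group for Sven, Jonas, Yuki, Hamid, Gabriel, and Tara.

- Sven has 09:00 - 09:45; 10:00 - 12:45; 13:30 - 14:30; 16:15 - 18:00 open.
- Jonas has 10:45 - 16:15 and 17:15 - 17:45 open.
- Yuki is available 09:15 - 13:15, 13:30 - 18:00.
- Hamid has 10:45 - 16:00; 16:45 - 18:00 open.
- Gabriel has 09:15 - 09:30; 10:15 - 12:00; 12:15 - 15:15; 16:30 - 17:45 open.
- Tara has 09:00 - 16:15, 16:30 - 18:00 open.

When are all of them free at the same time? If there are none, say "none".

Sven ∩ Jonas: 10:45-12:45, 13:30-14:30, 17:15-17:45.
Sven ∩ Jonas ∩ Yuki: 10:45-12:45, 13:30-14:30, 17:15-17:45.
Sven ∩ Jonas ∩ Yuki ∩ Hamid: 10:45-12:45, 13:30-14:30, 17:15-17:45.
Sven ∩ Jonas ∩ Yuki ∩ Hamid ∩ Gabriel: 10:45-12:00, 12:15-12:45, 13:30-14:30, 17:15-17:45.
Sven ∩ Jonas ∩ Yuki ∩ Hamid ∩ Gabriel ∩ Tara: 10:45-12:00, 12:15-12:45, 13:30-14:30, 17:15-17:45.
So the common availability across everyone is 10:45-12:00, 12:15-12:45, 13:30-14:30, 17:15-17:45.

10:45-12:00, 12:15-12:45, 13:30-14:30, 17:15-17:45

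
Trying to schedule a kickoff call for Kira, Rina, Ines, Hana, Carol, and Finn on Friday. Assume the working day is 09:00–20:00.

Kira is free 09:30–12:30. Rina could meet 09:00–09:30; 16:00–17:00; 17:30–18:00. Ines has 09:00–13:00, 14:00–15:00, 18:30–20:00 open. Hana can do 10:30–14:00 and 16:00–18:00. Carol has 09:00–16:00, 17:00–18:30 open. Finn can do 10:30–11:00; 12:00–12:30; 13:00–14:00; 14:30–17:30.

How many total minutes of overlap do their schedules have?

0

Kira ∩ Rina: ∅.
Kira ∩ Rina ∩ Ines: ∅.
Kira ∩ Rina ∩ Ines ∩ Hana: ∅.
Kira ∩ Rina ∩ Ines ∩ Hana ∩ Carol: ∅.
Kira ∩ Rina ∩ Ines ∩ Hana ∩ Carol ∩ Finn: ∅.
There is no time when everyone is free.
There is no common window, so the total is 0 minutes.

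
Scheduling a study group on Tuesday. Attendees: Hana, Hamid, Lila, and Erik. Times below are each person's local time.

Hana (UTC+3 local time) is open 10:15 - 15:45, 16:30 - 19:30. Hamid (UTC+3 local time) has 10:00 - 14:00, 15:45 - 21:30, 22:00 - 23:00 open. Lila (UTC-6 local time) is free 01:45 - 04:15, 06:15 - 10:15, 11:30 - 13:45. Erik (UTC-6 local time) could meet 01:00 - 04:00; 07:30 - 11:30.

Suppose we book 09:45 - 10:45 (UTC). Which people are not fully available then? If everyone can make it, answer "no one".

Erik, Lila

Hana in UTC: 07:15-12:45, 13:30-16:30 (subtract 3h to convert from UTC+3).
Hamid in UTC: 07:00-11:00, 12:45-18:30, 19:00-20:00 (subtract 3h to convert from UTC+3).
Lila in UTC: 07:45-10:15, 12:15-16:15, 17:30-19:45 (add 6h to convert from UTC-6).
Erik in UTC: 07:00-10:00, 13:30-17:30 (add 6h to convert from UTC-6).
Hana: free for 09:45-10:45. Hamid: free for 09:45-10:45. Lila: not fully free for 09:45-10:45. Erik: not fully free for 09:45-10:45.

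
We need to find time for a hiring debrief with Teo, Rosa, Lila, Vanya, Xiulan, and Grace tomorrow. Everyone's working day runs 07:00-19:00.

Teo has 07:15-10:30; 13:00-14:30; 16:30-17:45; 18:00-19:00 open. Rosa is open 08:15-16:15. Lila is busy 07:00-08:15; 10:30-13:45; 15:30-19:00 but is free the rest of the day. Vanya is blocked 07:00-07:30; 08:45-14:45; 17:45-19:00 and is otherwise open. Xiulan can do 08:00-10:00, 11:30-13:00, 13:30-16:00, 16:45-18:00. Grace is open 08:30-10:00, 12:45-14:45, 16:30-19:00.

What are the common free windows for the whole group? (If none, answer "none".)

08:30-08:45

Teo free: 07:15-10:30, 13:00-14:30, 16:30-17:45, 18:00-19:00.
Rosa free: 08:15-16:15.
Lila free: 08:15-10:30, 13:45-15:30 (invert busy blocks within the working day).
Vanya free: 07:30-08:45, 14:45-17:45 (invert busy blocks within the working day).
Xiulan free: 08:00-10:00, 11:30-13:00, 13:30-16:00, 16:45-18:00.
Grace free: 08:30-10:00, 12:45-14:45, 16:30-19:00.
Teo ∩ Rosa: 08:15-10:30, 13:00-14:30.
Teo ∩ Rosa ∩ Lila: 08:15-10:30, 13:45-14:30.
Teo ∩ Rosa ∩ Lila ∩ Vanya: 08:15-08:45.
Teo ∩ Rosa ∩ Lila ∩ Vanya ∩ Xiulan: 08:15-08:45.
Teo ∩ Rosa ∩ Lila ∩ Vanya ∩ Xiulan ∩ Grace: 08:30-08:45.
Those are the intersection windows.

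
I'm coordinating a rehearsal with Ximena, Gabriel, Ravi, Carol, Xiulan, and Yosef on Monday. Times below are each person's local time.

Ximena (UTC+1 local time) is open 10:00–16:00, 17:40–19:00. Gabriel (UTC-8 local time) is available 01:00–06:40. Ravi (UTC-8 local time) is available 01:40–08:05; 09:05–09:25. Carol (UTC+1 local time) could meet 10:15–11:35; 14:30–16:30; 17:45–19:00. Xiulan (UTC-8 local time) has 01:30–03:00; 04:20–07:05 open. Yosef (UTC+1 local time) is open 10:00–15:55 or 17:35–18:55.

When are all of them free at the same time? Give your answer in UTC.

Ximena in UTC: 09:00-15:00, 16:40-18:00 (subtract 1h to convert from UTC+1).
Gabriel in UTC: 09:00-14:40 (add 8h to convert from UTC-8).
Ravi in UTC: 09:40-16:05, 17:05-17:25 (add 8h to convert from UTC-8).
Carol in UTC: 09:15-10:35, 13:30-15:30, 16:45-18:00 (subtract 1h to convert from UTC+1).
Xiulan in UTC: 09:30-11:00, 12:20-15:05 (add 8h to convert from UTC-8).
Yosef in UTC: 09:00-14:55, 16:35-17:55 (subtract 1h to convert from UTC+1).
Ximena ∩ Gabriel: 09:00-14:40.
Ximena ∩ Gabriel ∩ Ravi: 09:40-14:40.
Ximena ∩ Gabriel ∩ Ravi ∩ Carol: 09:40-10:35, 13:30-14:40.
Ximena ∩ Gabriel ∩ Ravi ∩ Carol ∩ Xiulan: 09:40-10:35, 13:30-14:40.
Ximena ∩ Gabriel ∩ Ravi ∩ Carol ∩ Xiulan ∩ Yosef: 09:40-10:35, 13:30-14:40.

09:40-10:35, 13:30-14:40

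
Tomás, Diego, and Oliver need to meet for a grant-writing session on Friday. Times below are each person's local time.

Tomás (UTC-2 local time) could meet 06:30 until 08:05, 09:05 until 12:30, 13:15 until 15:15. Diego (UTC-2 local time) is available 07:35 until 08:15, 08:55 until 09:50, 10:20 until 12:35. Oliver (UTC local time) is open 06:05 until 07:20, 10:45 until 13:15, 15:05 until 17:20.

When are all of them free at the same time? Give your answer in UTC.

Tomás in UTC: 08:30-10:05, 11:05-14:30, 15:15-17:15 (add 2h to convert from UTC-2).
Diego in UTC: 09:35-10:15, 10:55-11:50, 12:20-14:35 (add 2h to convert from UTC-2).
Oliver in UTC: 06:05-07:20, 10:45-13:15, 15:05-17:20.
Tomás ∩ Diego: 09:35-10:05, 11:05-11:50, 12:20-14:30.
Tomás ∩ Diego ∩ Oliver: 11:05-11:50, 12:20-13:15.

11:05-11:50, 12:20-13:15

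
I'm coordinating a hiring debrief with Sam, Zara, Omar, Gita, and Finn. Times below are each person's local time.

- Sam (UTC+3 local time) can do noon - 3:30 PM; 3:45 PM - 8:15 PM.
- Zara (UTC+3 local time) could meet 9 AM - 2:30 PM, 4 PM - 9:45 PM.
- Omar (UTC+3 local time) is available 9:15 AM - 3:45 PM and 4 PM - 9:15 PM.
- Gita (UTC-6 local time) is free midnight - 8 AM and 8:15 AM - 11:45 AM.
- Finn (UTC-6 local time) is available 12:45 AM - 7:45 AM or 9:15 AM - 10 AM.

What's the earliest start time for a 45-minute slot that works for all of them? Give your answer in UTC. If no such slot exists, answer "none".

Sam in UTC: 09:00-12:30, 12:45-17:15 (subtract 3h to convert from UTC+3).
Zara in UTC: 06:00-11:30, 13:00-18:45 (subtract 3h to convert from UTC+3).
Omar in UTC: 06:15-12:45, 13:00-18:15 (subtract 3h to convert from UTC+3).
Gita in UTC: 06:00-14:00, 14:15-17:45 (add 6h to convert from UTC-6).
Finn in UTC: 06:45-13:45, 15:15-16:00 (add 6h to convert from UTC-6).
Sam ∩ Zara: 09:00-11:30, 13:00-17:15.
Sam ∩ Zara ∩ Omar: 09:00-11:30, 13:00-17:15.
Sam ∩ Zara ∩ Omar ∩ Gita: 09:00-11:30, 13:00-14:00, 14:15-17:15.
Sam ∩ Zara ∩ Omar ∩ Gita ∩ Finn: 09:00-11:30, 13:00-13:45, 15:15-16:00.
The first common window of at least 45 minutes is 09:00-11:30, so the earliest start is 09:00.

09:00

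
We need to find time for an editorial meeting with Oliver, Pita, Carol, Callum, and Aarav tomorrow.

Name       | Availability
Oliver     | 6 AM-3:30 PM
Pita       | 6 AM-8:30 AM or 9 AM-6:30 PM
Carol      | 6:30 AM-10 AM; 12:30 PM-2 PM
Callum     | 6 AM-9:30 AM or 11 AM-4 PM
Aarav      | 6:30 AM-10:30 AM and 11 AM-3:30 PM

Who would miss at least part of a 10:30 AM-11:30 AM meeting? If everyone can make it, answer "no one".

Aarav, Callum, Carol

Oliver: free for 10:30-11:30. Pita: free for 10:30-11:30. Carol: not fully free for 10:30-11:30. Callum: not fully free for 10:30-11:30. Aarav: not fully free for 10:30-11:30.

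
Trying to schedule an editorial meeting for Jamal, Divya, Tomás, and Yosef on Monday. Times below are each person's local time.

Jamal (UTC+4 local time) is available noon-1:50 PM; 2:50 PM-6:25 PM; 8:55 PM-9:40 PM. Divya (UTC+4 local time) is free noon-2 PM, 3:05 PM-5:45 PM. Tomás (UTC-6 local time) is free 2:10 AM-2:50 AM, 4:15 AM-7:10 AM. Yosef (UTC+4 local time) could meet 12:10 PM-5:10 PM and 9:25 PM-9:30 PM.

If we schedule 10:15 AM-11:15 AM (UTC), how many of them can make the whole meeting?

Jamal in UTC: 08:00-09:50, 10:50-14:25, 16:55-17:40 (subtract 4h to convert from UTC+4).
Divya in UTC: 08:00-10:00, 11:05-13:45 (subtract 4h to convert from UTC+4).
Tomás in UTC: 08:10-08:50, 10:15-13:10 (add 6h to convert from UTC-6).
Yosef in UTC: 08:10-13:10, 17:25-17:30 (subtract 4h to convert from UTC+4).
Tomás and Yosef can make the full 10:15-11:15 slot — that's 2.

2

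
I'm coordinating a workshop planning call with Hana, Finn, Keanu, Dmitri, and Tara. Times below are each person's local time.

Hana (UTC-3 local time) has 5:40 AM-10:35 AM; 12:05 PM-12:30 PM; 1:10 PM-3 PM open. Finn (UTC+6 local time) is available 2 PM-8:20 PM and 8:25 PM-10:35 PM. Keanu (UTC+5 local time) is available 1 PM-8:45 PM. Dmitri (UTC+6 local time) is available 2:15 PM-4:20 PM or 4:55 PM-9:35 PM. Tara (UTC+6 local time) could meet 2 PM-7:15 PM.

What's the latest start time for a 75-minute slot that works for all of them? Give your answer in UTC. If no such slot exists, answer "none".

12:00

Hana in UTC: 08:40-13:35, 15:05-15:30, 16:10-18:00 (add 3h to convert from UTC-3).
Finn in UTC: 08:00-14:20, 14:25-16:35 (subtract 6h to convert from UTC+6).
Keanu in UTC: 08:00-15:45 (subtract 5h to convert from UTC+5).
Dmitri in UTC: 08:15-10:20, 10:55-15:35 (subtract 6h to convert from UTC+6).
Tara in UTC: 08:00-13:15 (subtract 6h to convert from UTC+6).
Hana ∩ Finn: 08:40-13:35, 15:05-15:30, 16:10-16:35.
Hana ∩ Finn ∩ Keanu: 08:40-13:35, 15:05-15:30.
Hana ∩ Finn ∩ Keanu ∩ Dmitri: 08:40-10:20, 10:55-13:35, 15:05-15:30.
Hana ∩ Finn ∩ Keanu ∩ Dmitri ∩ Tara: 08:40-10:20, 10:55-13:15.
The last common window of at least 75 minutes is 10:55-13:15; a 75-minute meeting can start as late as 12:00 and still end by 13:15.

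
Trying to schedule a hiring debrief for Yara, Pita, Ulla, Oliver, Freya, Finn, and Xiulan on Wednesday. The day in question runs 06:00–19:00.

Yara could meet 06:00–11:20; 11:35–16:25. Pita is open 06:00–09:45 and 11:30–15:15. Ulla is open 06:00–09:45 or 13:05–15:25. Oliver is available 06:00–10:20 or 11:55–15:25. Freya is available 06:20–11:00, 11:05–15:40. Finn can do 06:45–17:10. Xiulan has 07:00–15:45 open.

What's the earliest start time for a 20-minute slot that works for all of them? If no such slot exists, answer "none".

Yara ∩ Pita: 06:00-09:45, 11:35-15:15.
Yara ∩ Pita ∩ Ulla: 06:00-09:45, 13:05-15:15.
Yara ∩ Pita ∩ Ulla ∩ Oliver: 06:00-09:45, 13:05-15:15.
Yara ∩ Pita ∩ Ulla ∩ Oliver ∩ Freya: 06:20-09:45, 13:05-15:15.
Yara ∩ Pita ∩ Ulla ∩ Oliver ∩ Freya ∩ Finn: 06:45-09:45, 13:05-15:15.
Yara ∩ Pita ∩ Ulla ∩ Oliver ∩ Freya ∩ Finn ∩ Xiulan: 07:00-09:45, 13:05-15:15.
Those are the intersection windows.
The first common window of at least 20 minutes is 07:00-09:45, so the earliest start is 07:00.

07:00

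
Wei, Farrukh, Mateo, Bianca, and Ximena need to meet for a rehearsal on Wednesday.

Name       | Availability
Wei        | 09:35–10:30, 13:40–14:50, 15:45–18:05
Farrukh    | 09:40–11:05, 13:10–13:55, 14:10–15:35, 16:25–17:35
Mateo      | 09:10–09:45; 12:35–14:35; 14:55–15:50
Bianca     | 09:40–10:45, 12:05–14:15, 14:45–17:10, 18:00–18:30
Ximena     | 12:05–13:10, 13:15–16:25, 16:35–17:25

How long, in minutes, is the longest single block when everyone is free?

15

Wei ∩ Farrukh: 09:40-10:30, 13:40-13:55, 14:10-14:50, 16:25-17:35.
Wei ∩ Farrukh ∩ Mateo: 09:40-09:45, 13:40-13:55, 14:10-14:35.
Wei ∩ Farrukh ∩ Mateo ∩ Bianca: 09:40-09:45, 13:40-13:55, 14:10-14:15.
Wei ∩ Farrukh ∩ Mateo ∩ Bianca ∩ Ximena: 13:40-13:55, 14:10-14:15.
So the common availability across everyone is 13:40-13:55, 14:10-14:15.
The longest is 13:40-13:55 at 15 minutes.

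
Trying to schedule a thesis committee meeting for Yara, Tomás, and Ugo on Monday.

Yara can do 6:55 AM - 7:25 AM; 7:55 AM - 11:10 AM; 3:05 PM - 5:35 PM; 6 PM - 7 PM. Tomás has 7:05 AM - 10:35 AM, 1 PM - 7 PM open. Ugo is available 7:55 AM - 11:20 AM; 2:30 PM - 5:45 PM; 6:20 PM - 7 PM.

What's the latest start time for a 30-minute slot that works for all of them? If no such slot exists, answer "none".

18:30

Yara ∩ Tomás: 07:05-07:25, 07:55-10:35, 15:05-17:35, 18:00-19:00.
Yara ∩ Tomás ∩ Ugo: 07:55-10:35, 15:05-17:35, 18:20-19:00.
Those are the intersection windows.
The last common window of at least 30 minutes is 18:20-19:00; a 30-minute meeting can start as late as 18:30 and still end by 19:00.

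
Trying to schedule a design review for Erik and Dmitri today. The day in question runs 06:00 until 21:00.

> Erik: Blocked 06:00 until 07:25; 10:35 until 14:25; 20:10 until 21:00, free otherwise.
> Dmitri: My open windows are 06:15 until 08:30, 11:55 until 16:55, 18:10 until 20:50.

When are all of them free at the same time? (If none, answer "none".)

07:25-08:30, 14:25-16:55, 18:10-20:10

Erik free: 07:25-10:35, 14:25-20:10 (invert busy blocks within the working day).
Dmitri free: 06:15-08:30, 11:55-16:55, 18:10-20:50.
Erik ∩ Dmitri: 07:25-08:30, 14:25-16:55, 18:10-20:10.
Those are the intersection windows.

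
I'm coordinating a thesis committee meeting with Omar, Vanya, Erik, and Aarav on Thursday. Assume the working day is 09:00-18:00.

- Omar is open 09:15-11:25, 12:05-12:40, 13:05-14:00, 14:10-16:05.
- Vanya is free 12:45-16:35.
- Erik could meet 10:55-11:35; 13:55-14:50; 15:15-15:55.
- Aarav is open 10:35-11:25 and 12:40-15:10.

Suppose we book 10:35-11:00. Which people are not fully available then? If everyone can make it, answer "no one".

Omar: free for 10:35-11:00. Vanya: not fully free for 10:35-11:00. Erik: not fully free for 10:35-11:00. Aarav: free for 10:35-11:00.

Erik, Vanya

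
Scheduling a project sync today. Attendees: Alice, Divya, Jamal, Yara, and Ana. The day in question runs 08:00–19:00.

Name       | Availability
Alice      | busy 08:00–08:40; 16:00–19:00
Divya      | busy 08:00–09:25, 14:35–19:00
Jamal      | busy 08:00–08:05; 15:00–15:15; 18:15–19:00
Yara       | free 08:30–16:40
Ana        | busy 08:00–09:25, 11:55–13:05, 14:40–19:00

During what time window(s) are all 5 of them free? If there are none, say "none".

09:25-11:55, 13:05-14:35

Alice free: 08:40-16:00 (invert busy blocks within the working day).
Divya free: 09:25-14:35 (invert busy blocks within the working day).
Jamal free: 08:05-15:00, 15:15-18:15 (invert busy blocks within the working day).
Yara free: 08:30-16:40.
Ana free: 09:25-11:55, 13:05-14:40 (invert busy blocks within the working day).
Alice ∩ Divya: 09:25-14:35.
Alice ∩ Divya ∩ Jamal: 09:25-14:35.
Alice ∩ Divya ∩ Jamal ∩ Yara: 09:25-14:35.
Alice ∩ Divya ∩ Jamal ∩ Yara ∩ Ana: 09:25-11:55, 13:05-14:35.
Those are the intersection windows.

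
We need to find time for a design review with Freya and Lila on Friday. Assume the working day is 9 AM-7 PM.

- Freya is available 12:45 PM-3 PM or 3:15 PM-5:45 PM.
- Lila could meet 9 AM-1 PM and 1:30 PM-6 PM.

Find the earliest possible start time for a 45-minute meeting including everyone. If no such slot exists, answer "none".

Freya ∩ Lila: 12:45-13:00, 13:30-15:00, 15:15-17:45.
The first common window of at least 45 minutes is 13:30-15:00, so the earliest start is 13:30.

13:30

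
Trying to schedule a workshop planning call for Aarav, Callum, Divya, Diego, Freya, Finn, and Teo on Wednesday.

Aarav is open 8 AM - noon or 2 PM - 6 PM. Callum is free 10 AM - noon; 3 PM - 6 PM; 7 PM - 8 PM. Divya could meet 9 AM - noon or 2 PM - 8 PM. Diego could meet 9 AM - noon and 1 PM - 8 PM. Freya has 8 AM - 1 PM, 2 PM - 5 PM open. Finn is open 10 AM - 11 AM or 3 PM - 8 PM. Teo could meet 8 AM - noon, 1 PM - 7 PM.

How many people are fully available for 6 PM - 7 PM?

4

Divya, Diego, Finn, and Teo can make the full 18:00-19:00 slot — that's 4.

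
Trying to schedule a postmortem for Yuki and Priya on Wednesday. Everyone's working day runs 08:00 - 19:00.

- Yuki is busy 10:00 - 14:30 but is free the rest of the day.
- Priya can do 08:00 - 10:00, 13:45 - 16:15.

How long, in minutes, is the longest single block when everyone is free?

120

Yuki free: 08:00-10:00, 14:30-19:00 (invert busy blocks within the working day).
Priya free: 08:00-10:00, 13:45-16:15.
Yuki ∩ Priya: 08:00-10:00, 14:30-16:15.
Those are the intersection windows.
The longest is 08:00-10:00 at 120 minutes.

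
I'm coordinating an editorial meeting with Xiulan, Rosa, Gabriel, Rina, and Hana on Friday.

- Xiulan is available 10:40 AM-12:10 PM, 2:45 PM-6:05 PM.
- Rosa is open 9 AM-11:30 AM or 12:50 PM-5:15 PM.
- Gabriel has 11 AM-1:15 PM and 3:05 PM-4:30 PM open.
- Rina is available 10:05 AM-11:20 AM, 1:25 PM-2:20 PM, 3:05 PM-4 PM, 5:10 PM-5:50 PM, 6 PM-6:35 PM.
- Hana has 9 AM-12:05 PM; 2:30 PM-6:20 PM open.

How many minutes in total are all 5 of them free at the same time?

75

Xiulan ∩ Rosa: 10:40-11:30, 14:45-17:15.
Xiulan ∩ Rosa ∩ Gabriel: 11:00-11:30, 15:05-16:30.
Xiulan ∩ Rosa ∩ Gabriel ∩ Rina: 11:00-11:20, 15:05-16:00.
Xiulan ∩ Rosa ∩ Gabriel ∩ Rina ∩ Hana: 11:00-11:20, 15:05-16:00.
So the common availability across everyone is 11:00-11:20, 15:05-16:00.
Summing the common windows: 20 + 55 = 75 minutes.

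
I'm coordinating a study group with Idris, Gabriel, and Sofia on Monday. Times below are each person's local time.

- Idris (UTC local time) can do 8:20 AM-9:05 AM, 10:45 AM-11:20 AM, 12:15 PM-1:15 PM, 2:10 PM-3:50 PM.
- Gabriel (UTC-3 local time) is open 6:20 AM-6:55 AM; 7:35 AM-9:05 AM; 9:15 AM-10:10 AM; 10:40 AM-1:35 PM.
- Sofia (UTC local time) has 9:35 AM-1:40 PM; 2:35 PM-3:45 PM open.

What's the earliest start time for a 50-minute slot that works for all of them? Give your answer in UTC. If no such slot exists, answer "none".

Idris in UTC: 08:20-09:05, 10:45-11:20, 12:15-13:15, 14:10-15:50.
Gabriel in UTC: 09:20-09:55, 10:35-12:05, 12:15-13:10, 13:40-16:35 (add 3h to convert from UTC-3).
Sofia in UTC: 09:35-13:40, 14:35-15:45.
Idris ∩ Gabriel: 10:45-11:20, 12:15-13:10, 14:10-15:50.
Idris ∩ Gabriel ∩ Sofia: 10:45-11:20, 12:15-13:10, 14:35-15:45.
The first common window of at least 50 minutes is 12:15-13:10, so the earliest start is 12:15.

12:15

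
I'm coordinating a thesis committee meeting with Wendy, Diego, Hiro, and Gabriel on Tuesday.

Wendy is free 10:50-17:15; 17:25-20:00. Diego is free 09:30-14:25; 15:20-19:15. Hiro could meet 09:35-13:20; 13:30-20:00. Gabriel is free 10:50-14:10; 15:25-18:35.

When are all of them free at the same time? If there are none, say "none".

Wendy ∩ Diego: 10:50-14:25, 15:20-17:15, 17:25-19:15.
Wendy ∩ Diego ∩ Hiro: 10:50-13:20, 13:30-14:25, 15:20-17:15, 17:25-19:15.
Wendy ∩ Diego ∩ Hiro ∩ Gabriel: 10:50-13:20, 13:30-14:10, 15:25-17:15, 17:25-18:35.

10:50-13:20, 13:30-14:10, 15:25-17:15, 17:25-18:35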